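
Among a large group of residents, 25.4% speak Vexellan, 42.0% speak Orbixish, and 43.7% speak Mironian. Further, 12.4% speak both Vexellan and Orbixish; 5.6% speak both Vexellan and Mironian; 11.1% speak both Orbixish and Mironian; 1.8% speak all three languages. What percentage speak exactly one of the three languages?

58.3%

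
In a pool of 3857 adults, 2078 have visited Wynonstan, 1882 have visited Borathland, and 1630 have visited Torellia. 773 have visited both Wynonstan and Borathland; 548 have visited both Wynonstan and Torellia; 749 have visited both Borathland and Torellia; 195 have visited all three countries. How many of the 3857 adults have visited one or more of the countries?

Using inclusion–exclusion:
N(≥1) = 2078 + 1882 + 1630 − 773 − 548 − 749 + 195 = 3715

3715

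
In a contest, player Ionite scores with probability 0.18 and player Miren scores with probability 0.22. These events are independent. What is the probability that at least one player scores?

Since the events are independent, P(none) is the product of the individual non-occurrence probabilities.
P(none) = (1 − 0.18) × (1 − 0.22) = 0.82 × 0.78 = 0.6396
P(at least one) = 1 − 0.6396 = 0.3604

0.3604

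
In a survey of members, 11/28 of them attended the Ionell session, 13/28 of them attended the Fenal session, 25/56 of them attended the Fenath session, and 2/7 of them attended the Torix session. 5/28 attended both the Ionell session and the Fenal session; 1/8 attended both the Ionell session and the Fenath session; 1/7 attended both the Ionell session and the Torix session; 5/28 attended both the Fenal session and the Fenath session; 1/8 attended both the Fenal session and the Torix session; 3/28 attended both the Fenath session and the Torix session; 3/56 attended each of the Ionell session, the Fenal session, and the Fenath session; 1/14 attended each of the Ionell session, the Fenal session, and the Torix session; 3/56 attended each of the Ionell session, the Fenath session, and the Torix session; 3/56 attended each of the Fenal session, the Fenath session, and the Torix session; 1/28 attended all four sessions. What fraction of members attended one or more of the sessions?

By inclusion-exclusion,
P(≥1) = 11/28 + 13/28 + 25/56 + 2/7 − 5/28 − 1/8 − 1/7 − 5/28 − 1/8 − 3/28 + 3/56 + 1/14 + 3/56 + 3/56 − 1/28 = 13/14

13/14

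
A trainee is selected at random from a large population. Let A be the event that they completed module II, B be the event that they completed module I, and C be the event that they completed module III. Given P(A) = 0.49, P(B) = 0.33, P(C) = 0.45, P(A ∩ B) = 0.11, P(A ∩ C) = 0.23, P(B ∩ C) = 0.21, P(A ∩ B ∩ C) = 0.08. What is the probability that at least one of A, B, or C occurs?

By inclusion-exclusion,
P(A ∪ B ∪ C) = 0.49 + 0.33 + 0.45 − 0.11 − 0.23 − 0.21 + 0.08 = 0.80

0.80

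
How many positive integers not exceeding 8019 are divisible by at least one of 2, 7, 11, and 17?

5079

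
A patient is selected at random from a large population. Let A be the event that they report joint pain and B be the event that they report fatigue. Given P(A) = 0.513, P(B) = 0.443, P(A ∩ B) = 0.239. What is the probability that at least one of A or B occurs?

By inclusion–exclusion:
P(A ∪ B) = 0.513 + 0.443 − 0.239 = 0.717

0.717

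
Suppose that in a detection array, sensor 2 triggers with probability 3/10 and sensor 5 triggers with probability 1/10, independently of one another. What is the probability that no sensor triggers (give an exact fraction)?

P(none) = (1 − 3/10) × (1 − 1/10) = 7/10 × 9/10 = 63/100

63/100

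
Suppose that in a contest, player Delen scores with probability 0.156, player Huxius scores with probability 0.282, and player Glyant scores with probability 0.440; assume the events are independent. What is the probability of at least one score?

P(none) = (1 − 0.156) × (1 − 0.282) × (1 − 0.440) = 0.844 × 0.718 × 0.560 = 0.33935552
P(at least one) = 1 − 0.33935552 = 0.66064448

0.66064448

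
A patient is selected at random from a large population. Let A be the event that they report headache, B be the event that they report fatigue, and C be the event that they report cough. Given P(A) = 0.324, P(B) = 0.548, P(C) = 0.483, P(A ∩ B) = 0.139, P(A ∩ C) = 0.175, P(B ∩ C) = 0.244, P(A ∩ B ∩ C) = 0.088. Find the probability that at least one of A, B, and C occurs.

0.885

Using inclusion–exclusion:
P(A ∪ B ∪ C) = 0.324 + 0.548 + 0.483 − 0.139 − 0.175 − 0.244 + 0.088 = 0.885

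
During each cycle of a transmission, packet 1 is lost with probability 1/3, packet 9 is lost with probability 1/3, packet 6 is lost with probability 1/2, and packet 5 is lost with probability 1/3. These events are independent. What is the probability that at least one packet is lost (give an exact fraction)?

P(none) = (1 − 1/3) × (1 − 1/3) × (1 − 1/2) × (1 − 1/3) = 2/3 × 2/3 × 1/2 × 2/3 = 4/27
P(at least one) = 1 − 4/27 = 23/27

23/27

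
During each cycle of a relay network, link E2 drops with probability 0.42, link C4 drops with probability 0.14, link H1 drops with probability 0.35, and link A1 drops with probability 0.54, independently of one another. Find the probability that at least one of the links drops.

Since the events are independent, P(none) is the product of the individual non-occurrence probabilities.
P(none) = (1 − 0.42) × (1 − 0.14) × (1 − 0.35) × (1 − 0.54) = 0.58 × 0.86 × 0.65 × 0.46 = 0.1491412
P(at least one) = 1 − 0.1491412 = 0.8508588

0.8508588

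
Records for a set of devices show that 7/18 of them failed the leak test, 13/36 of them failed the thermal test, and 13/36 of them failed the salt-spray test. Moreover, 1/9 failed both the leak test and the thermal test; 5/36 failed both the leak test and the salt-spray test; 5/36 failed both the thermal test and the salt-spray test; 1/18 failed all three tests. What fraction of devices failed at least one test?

7/9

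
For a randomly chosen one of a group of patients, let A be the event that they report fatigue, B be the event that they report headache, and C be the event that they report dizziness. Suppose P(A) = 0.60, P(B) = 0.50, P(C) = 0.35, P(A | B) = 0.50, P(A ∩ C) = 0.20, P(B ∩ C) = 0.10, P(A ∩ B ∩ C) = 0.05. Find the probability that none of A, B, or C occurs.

0.05

P(A ∩ B) = P(B)·P(A|B) = 0.50 × 0.50 = 0.25
By inclusion–exclusion:
P(A ∪ B ∪ C) = 0.60 + 0.50 + 0.35 − 0.25 − 0.20 − 0.10 + 0.05 = 0.95
P(none) = 1 − 0.95 = 0.05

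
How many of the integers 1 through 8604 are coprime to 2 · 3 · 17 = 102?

2699

Using inclusion–exclusion:
4302 + 2868 + 506 − 1434 − 253 − 168 + 84 = 5905
8604 − 5905 = 2699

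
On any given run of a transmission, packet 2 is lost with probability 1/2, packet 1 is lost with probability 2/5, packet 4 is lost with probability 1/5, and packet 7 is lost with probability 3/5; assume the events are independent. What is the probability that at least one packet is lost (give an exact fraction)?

P(none) = (1 − 1/2) × (1 − 2/5) × (1 − 1/5) × (1 − 3/5) = 1/2 × 3/5 × 4/5 × 2/5 = 12/125
P(at least one) = 1 − 12/125 = 113/125

113/125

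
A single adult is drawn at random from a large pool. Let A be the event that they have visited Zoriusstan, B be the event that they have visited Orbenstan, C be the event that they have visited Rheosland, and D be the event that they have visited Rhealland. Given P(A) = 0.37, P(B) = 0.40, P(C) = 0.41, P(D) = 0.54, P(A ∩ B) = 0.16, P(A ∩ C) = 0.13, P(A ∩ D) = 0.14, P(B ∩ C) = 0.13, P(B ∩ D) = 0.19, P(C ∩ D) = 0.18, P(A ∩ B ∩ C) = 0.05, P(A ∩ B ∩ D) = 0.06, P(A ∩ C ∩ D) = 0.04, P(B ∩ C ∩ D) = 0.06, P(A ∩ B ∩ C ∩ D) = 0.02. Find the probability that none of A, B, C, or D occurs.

0.02

By inclusion-exclusion,
P(A ∪ B ∪ C ∪ D) = 0.37 + 0.40 + 0.41 + 0.54 − 0.16 − 0.13 − 0.14 − 0.13 − 0.19 − 0.18 + 0.05 + 0.06 + 0.04 + 0.06 − 0.02 = 0.98
P(none) = 1 − 0.98 = 0.02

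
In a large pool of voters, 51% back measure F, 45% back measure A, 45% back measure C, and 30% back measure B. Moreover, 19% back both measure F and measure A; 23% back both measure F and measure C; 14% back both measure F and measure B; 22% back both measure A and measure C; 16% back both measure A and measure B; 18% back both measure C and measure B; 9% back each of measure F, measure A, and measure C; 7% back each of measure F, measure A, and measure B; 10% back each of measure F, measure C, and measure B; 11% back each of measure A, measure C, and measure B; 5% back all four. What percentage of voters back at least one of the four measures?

91%

P(union) = 51 + 45 + 45 + 30 − 19 − 23 − 14 − 22 − 16 − 18 + 9 + 7 + 10 + 11 − 5 = 91%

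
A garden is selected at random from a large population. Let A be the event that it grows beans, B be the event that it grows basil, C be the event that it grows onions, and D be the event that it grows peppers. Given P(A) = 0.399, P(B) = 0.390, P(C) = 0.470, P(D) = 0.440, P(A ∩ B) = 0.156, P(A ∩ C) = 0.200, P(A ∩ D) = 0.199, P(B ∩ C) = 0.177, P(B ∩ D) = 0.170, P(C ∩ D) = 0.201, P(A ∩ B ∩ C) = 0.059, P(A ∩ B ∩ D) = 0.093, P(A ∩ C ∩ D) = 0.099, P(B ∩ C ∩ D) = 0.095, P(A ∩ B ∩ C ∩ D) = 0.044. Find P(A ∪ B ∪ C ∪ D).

By inclusion–exclusion:
P(A ∪ B ∪ C ∪ D) = 0.399 + 0.390 + 0.470 + 0.440 − 0.156 − 0.200 − 0.199 − 0.177 − 0.170 − 0.201 + 0.059 + 0.093 + 0.099 + 0.095 − 0.044 = 0.898

0.898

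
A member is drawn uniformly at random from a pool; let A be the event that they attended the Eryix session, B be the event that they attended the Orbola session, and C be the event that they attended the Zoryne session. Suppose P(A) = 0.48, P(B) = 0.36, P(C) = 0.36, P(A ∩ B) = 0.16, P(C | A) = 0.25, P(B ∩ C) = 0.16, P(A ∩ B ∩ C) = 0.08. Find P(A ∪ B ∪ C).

0.84

P(A ∩ C) = P(A)·P(C|A) = 0.48 × 0.25 = 0.12
P(A ∪ B ∪ C) = 0.48 + 0.36 + 0.36 − 0.16 − 0.12 − 0.16 + 0.08 = 0.84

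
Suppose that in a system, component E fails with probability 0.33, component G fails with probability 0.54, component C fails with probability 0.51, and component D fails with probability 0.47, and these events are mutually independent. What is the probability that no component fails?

0.08003954

Since the events are independent, P(none) is the product of the individual non-occurrence probabilities.
P(none) = (1 − 0.33) × (1 − 0.54) × (1 − 0.51) × (1 − 0.47) = 0.67 × 0.46 × 0.49 × 0.53 = 0.08003954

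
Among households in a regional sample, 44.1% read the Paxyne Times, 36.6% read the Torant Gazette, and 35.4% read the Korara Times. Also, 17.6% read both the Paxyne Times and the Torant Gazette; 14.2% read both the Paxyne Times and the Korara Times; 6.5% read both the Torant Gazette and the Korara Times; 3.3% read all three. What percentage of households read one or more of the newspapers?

P(union) = 44.1 + 36.6 + 35.4 − 17.6 − 14.2 − 6.5 + 3.3 = 81.1%

81.1%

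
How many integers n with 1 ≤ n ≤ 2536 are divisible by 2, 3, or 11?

1768

By inclusion–exclusion:
⌊2536/2⌋ + ⌊2536/3⌋ + ⌊2536/11⌋ − ⌊2536/6⌋ − ⌊2536/22⌋ − ⌊2536/33⌋ + ⌊2536/66⌋ = 1268 + 845 + 230 − 422 − 115 − 76 + 38 = 1768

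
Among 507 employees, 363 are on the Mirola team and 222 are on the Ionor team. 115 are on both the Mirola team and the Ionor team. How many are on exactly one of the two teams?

355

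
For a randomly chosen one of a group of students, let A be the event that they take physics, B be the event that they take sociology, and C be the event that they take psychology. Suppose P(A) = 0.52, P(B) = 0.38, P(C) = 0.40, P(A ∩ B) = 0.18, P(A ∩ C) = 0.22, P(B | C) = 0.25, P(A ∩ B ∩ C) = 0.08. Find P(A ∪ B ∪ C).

P(B ∩ C) = P(C)·P(B|C) = 0.40 × 0.25 = 0.10
P(A ∪ B ∪ C) = 0.52 + 0.38 + 0.40 − 0.18 − 0.22 − 0.10 + 0.08 = 0.88

0.88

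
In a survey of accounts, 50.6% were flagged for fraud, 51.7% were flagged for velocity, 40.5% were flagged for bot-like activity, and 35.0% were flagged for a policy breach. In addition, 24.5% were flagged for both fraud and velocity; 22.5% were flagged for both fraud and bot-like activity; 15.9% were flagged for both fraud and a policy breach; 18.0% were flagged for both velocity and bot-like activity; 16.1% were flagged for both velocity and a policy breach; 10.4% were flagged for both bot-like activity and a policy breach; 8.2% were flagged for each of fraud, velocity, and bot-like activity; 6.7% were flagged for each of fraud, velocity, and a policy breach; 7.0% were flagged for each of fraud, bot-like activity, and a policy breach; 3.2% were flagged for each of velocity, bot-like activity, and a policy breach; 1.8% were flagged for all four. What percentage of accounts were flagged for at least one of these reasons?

93.7%

By inclusion-exclusion,
P(union) = 50.6 + 51.7 + 40.5 + 35.0 − 24.5 − 22.5 − 15.9 − 18.0 − 16.1 − 10.4 + 8.2 + 6.7 + 7.0 + 3.2 − 1.8 = 93.7%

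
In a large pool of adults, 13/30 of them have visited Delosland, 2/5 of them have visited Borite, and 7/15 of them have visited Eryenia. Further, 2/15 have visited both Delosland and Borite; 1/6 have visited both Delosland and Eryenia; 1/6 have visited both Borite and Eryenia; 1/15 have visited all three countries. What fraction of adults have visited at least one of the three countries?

Apply inclusion-exclusion:
P(union) = 13/30 + 2/5 + 7/15 − 2/15 − 1/6 − 1/6 + 1/15 = 9/10

9/10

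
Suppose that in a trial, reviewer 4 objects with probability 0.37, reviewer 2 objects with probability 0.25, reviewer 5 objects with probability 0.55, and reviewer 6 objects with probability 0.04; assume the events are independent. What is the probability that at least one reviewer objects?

0.79588

P(none) = (1 − 0.37) × (1 − 0.25) × (1 − 0.55) × (1 − 0.04) = 0.63 × 0.75 × 0.45 × 0.96 = 0.20412
P(at least one) = 1 − 0.20412 = 0.79588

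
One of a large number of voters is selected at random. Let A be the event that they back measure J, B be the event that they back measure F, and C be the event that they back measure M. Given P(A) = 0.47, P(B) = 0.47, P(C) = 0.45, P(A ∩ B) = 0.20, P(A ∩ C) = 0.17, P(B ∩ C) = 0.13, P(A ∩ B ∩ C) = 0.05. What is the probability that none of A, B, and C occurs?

Inclusion–exclusion gives
P(A ∪ B ∪ C) = 0.47 + 0.47 + 0.45 − 0.20 − 0.17 − 0.13 + 0.05 = 0.94
P(none) = 1 − 0.94 = 0.06

0.06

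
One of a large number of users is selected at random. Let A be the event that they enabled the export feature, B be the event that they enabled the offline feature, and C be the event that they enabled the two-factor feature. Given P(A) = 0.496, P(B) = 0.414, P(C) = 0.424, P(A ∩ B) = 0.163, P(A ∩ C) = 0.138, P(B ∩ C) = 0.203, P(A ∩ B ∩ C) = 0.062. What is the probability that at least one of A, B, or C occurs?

0.892

P(A ∪ B ∪ C) = 0.496 + 0.414 + 0.424 − 0.163 − 0.138 − 0.203 + 0.062 = 0.892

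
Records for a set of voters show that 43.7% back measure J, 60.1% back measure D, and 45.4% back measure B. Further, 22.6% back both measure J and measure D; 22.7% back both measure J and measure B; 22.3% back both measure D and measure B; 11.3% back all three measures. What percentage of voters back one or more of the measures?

92.9%

Using inclusion–exclusion:
P(≥1) = 43.7 + 60.1 + 45.4 − 22.6 − 22.7 − 22.3 + 11.3 = 92.9%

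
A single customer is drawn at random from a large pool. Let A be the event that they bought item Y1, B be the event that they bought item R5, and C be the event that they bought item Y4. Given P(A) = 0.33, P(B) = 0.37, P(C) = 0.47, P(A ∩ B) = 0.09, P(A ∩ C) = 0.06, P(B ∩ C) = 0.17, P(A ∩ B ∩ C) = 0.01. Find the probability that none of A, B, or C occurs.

0.14

By inclusion–exclusion:
P(A ∪ B ∪ C) = 0.33 + 0.37 + 0.47 − 0.09 − 0.06 − 0.17 + 0.01 = 0.86
P(none) = 1 − 0.86 = 0.14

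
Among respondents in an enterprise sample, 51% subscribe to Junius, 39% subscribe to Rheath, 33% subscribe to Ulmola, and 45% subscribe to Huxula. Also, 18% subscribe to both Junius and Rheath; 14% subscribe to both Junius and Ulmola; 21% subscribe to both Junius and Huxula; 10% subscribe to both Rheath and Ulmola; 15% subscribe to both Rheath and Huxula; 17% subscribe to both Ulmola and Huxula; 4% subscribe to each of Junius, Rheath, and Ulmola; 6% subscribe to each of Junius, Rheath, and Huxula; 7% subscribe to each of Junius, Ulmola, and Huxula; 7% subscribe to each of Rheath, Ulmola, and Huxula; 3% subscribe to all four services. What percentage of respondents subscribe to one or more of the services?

94%

Apply inclusion-exclusion:
P(≥1) = 51 + 39 + 33 + 45 − 18 − 14 − 21 − 10 − 15 − 17 + 4 + 6 + 7 + 7 − 3 = 94%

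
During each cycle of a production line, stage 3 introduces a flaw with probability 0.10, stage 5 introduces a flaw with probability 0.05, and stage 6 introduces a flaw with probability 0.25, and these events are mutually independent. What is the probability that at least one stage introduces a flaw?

0.35875

P(none) = (1 − 0.10) × (1 − 0.05) × (1 − 0.25) = 0.90 × 0.95 × 0.75 = 0.64125
P(at least one) = 1 − 0.64125 = 0.35875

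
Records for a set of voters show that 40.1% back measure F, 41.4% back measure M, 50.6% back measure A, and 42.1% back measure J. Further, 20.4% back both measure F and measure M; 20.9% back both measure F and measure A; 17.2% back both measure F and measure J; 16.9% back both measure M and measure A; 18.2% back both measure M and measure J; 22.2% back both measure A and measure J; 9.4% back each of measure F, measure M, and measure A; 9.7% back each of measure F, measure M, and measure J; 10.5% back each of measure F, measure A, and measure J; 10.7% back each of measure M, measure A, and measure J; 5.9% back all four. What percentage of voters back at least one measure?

92.8%

By inclusion–exclusion:
P(union) = 40.1 + 41.4 + 50.6 + 42.1 − 20.4 − 20.9 − 17.2 − 16.9 − 18.2 − 22.2 + 9.4 + 9.7 + 10.5 + 10.7 − 5.9 = 92.8%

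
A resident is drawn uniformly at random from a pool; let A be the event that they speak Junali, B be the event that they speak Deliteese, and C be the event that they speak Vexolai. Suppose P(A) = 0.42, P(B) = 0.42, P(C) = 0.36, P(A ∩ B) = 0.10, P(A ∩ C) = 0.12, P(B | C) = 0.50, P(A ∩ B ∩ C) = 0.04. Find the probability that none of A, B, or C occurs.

0.16

P(B ∩ C) = P(C)·P(B|C) = 0.36 × 0.50 = 0.18
Inclusion–exclusion gives
P(A ∪ B ∪ C) = 0.42 + 0.42 + 0.36 − 0.10 − 0.12 − 0.18 + 0.04 = 0.84
P(none) = 1 − 0.84 = 0.16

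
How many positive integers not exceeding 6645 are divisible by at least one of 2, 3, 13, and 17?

Using inclusion–exclusion:
3322 + 2215 + 511 + 390 − 1107 − 255 − 195 − 170 − 130 − 30 + 85 + 65 + 15 + 10 − 5 = 4721

4721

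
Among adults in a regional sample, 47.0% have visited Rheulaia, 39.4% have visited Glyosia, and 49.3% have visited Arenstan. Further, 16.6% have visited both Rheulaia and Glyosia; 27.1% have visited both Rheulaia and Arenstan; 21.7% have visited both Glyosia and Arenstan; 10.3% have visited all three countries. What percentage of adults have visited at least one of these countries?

P(union) = 47.0 + 39.4 + 49.3 − 16.6 − 27.1 − 21.7 + 10.3 = 80.6%

80.6%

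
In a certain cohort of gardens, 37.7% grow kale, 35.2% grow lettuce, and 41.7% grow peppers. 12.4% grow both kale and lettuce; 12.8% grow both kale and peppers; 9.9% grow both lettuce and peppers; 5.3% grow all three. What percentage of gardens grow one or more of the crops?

Apply inclusion-exclusion:
P(at least one) = 37.7 + 35.2 + 41.7 − 12.4 − 12.8 − 9.9 + 5.3 = 84.8%

84.8%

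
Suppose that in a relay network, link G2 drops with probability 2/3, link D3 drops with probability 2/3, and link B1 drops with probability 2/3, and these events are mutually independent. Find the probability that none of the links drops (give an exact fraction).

1/27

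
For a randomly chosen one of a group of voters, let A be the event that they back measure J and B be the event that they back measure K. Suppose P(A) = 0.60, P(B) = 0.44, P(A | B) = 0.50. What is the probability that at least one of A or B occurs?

0.82

P(A ∩ B) = P(B)·P(A|B) = 0.44 × 0.50 = 0.22
By inclusion-exclusion,
P(A ∪ B) = 0.60 + 0.44 − 0.22 = 0.82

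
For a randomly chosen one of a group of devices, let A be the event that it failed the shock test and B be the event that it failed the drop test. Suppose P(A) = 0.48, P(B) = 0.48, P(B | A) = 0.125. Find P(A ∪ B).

P(A ∩ B) = P(A)·P(B|A) = 0.48 × 0.125 = 0.06
P(A ∪ B) = 0.48 + 0.48 − 0.06 = 0.90

0.90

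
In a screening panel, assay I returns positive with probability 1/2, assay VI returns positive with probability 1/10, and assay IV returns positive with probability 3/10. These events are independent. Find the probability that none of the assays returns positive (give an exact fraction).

63/200

P(none) = (1 − 1/2) × (1 − 1/10) × (1 − 3/10) = 1/2 × 9/10 × 7/10 = 63/200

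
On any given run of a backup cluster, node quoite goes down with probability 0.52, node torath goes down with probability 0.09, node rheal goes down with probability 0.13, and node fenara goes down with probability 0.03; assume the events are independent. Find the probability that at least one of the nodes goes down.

0.63138448

Independence gives P(none) = ∏(1 − pᵢ).
P(none) = (1 − 0.52) × (1 − 0.09) × (1 − 0.13) × (1 − 0.03) = 0.48 × 0.91 × 0.87 × 0.97 = 0.36861552
P(at least one) = 1 − 0.36861552 = 0.63138448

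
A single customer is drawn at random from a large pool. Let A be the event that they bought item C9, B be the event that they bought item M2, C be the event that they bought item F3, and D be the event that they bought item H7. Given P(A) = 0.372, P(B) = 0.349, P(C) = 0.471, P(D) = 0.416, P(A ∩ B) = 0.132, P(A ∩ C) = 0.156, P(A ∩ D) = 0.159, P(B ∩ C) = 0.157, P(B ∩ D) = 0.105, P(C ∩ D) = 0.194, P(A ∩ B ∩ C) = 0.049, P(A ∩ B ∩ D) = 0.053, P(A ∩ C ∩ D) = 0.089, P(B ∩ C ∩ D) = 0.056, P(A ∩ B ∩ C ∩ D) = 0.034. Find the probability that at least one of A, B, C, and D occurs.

0.918

P(A ∪ B ∪ C ∪ D) = 0.372 + 0.349 + 0.471 + 0.416 − 0.132 − 0.156 − 0.159 − 0.157 − 0.105 − 0.194 + 0.049 + 0.053 + 0.089 + 0.056 − 0.034 = 0.918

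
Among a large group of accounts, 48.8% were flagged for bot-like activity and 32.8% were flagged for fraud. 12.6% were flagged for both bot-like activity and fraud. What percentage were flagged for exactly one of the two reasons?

By inclusion–exclusion (exactly-one form):
P(exactly one) = 48.8 + 32.8 − 2·12.6 = 56.4%

56.4%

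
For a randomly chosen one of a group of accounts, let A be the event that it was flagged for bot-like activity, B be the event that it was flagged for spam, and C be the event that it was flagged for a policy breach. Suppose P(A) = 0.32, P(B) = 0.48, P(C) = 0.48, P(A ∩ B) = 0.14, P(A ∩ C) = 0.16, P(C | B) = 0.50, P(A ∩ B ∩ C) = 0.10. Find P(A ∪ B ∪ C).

P(B ∩ C) = P(B)·P(C|B) = 0.48 × 0.50 = 0.24
P(A ∪ B ∪ C) = 0.32 + 0.48 + 0.48 − 0.14 − 0.16 − 0.24 + 0.10 = 0.84

0.84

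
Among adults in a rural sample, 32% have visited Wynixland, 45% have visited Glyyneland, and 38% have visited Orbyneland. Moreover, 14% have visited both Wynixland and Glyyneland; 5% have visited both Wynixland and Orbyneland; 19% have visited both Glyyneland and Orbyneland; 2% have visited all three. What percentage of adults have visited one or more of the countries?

79%

P(union) = 32 + 45 + 38 − 14 − 5 − 19 + 2 = 79%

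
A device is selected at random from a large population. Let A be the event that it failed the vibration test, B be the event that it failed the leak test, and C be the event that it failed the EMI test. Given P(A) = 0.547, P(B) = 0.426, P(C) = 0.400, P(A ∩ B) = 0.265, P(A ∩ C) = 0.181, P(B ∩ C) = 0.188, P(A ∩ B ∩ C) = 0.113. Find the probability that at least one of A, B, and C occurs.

P(A ∪ B ∪ C) = 0.547 + 0.426 + 0.400 − 0.265 − 0.181 − 0.188 + 0.113 = 0.852

0.852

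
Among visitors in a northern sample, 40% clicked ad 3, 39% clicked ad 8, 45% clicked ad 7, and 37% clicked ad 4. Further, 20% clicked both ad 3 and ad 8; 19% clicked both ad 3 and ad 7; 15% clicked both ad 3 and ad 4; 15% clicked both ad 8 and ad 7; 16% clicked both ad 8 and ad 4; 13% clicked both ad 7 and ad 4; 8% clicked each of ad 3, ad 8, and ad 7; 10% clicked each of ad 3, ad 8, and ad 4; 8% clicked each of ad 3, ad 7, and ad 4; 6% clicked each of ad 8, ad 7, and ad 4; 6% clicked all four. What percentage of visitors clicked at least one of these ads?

89%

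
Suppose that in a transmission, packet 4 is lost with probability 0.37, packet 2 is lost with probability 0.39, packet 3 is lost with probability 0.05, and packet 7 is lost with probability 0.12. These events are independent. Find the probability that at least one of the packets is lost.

P(none) = (1 − 0.37) × (1 − 0.39) × (1 − 0.05) × (1 − 0.12) = 0.63 × 0.61 × 0.95 × 0.88 = 0.3212748
P(at least one) = 1 − 0.3212748 = 0.6787252

0.6787252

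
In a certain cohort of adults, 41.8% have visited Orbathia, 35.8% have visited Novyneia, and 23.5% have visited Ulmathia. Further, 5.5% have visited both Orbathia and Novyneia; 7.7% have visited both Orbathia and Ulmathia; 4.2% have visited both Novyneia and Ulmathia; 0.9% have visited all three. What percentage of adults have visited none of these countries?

Using inclusion–exclusion:
P(≥1) = 41.8 + 35.8 + 23.5 − 5.5 − 7.7 − 4.2 + 0.9 = 84.6%
P(none) = 100% − 84.6% = 15.4%

15.4%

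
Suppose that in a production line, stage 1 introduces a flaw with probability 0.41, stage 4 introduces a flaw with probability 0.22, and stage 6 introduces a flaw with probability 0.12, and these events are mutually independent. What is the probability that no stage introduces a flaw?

P(none) = (1 − 0.41) × (1 − 0.22) × (1 − 0.12) = 0.59 × 0.78 × 0.88 = 0.404976

0.404976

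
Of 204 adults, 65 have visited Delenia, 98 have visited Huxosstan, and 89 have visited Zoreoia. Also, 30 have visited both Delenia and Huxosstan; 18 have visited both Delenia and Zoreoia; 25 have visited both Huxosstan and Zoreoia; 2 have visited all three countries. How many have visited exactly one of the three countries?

112

N(exactly one) = 65 + 98 + 89 − 2·30 − 2·18 − 2·25 + 3·2 = 112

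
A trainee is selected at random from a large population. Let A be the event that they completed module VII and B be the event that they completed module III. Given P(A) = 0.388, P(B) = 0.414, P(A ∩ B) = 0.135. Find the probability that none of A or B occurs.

Apply inclusion-exclusion:
P(A ∪ B) = 0.388 + 0.414 − 0.135 = 0.667
P(none) = 1 − 0.667 = 0.333

0.333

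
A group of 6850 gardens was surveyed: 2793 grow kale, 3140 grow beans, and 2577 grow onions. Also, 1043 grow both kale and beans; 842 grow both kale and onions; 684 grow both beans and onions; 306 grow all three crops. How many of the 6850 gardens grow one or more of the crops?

6247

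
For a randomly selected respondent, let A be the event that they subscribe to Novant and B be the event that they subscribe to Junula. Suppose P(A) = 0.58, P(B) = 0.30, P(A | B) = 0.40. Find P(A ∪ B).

0.76

P(A ∩ B) = P(B)·P(A|B) = 0.30 × 0.40 = 0.12
By inclusion-exclusion,
P(A ∪ B) = 0.58 + 0.30 − 0.12 = 0.76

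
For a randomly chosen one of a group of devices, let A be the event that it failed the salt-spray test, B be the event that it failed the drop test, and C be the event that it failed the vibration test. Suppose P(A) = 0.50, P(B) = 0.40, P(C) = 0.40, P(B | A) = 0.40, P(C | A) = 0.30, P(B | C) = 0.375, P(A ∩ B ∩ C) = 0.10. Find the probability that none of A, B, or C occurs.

P(A ∩ B) = P(A)·P(B|A) = 0.50 × 0.40 = 0.20
P(A ∩ C) = P(A)·P(C|A) = 0.50 × 0.30 = 0.15
P(B ∩ C) = P(C)·P(B|C) = 0.40 × 0.375 = 0.15
By inclusion-exclusion,
P(A ∪ B ∪ C) = 0.50 + 0.40 + 0.40 − 0.20 − 0.15 − 0.15 + 0.10 = 0.90
P(none) = 1 − 0.90 = 0.10

0.10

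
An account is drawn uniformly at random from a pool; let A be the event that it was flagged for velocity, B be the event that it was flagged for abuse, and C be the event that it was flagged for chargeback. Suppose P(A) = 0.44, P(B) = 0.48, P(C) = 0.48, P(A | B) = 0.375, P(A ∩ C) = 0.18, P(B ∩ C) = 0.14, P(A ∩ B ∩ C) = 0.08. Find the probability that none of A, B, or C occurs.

P(A ∩ B) = P(B)·P(A|B) = 0.48 × 0.375 = 0.18
P(A ∪ B ∪ C) = 0.44 + 0.48 + 0.48 − 0.18 − 0.18 − 0.14 + 0.08 = 0.98
P(none) = 1 − 0.98 = 0.02

0.02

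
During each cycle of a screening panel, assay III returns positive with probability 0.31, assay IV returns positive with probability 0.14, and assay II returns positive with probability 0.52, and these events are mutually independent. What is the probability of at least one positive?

Independence gives P(none) = ∏(1 − pᵢ).
P(none) = (1 − 0.31) × (1 − 0.14) × (1 − 0.52) = 0.69 × 0.86 × 0.48 = 0.284832
P(at least one) = 1 − 0.284832 = 0.715168

0.715168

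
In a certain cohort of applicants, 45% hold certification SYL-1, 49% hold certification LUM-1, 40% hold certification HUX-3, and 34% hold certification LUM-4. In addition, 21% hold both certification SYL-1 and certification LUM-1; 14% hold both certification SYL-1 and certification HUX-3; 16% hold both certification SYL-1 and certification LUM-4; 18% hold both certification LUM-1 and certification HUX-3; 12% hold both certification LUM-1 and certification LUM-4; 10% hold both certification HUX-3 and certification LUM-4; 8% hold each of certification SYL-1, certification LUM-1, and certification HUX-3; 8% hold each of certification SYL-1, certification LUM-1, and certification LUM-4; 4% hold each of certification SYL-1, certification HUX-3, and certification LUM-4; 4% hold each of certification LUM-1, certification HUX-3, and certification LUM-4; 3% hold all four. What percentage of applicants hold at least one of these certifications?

98%

P(at least one) = 45 + 49 + 40 + 34 − 21 − 14 − 16 − 18 − 12 − 10 + 8 + 8 + 4 + 4 − 3 = 98%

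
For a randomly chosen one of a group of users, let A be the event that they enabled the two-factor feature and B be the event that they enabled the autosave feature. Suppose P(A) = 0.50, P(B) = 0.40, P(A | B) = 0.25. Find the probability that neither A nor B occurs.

0.20

P(A ∩ B) = P(B)·P(A|B) = 0.40 × 0.25 = 0.10
Using inclusion–exclusion:
P(A ∪ B) = 0.50 + 0.40 − 0.10 = 0.80
P(none) = 1 − 0.80 = 0.20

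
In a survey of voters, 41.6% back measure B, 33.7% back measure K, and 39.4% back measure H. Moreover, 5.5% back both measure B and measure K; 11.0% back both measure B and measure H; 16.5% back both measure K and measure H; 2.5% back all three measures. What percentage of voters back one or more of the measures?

84.2%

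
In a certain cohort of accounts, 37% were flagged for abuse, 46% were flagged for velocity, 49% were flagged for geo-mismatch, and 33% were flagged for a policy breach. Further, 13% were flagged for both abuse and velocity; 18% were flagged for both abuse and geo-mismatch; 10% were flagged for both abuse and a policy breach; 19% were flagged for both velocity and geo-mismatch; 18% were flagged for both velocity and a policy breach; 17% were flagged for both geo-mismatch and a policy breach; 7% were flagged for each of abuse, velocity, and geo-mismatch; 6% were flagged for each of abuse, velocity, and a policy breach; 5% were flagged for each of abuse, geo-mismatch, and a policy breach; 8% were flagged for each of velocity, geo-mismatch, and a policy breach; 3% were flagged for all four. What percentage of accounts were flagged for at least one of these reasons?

93%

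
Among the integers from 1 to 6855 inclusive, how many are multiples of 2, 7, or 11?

Apply inclusion-exclusion:
floor(6855/2) + floor(6855/7) + floor(6855/11) − floor(6855/14) − floor(6855/22) − floor(6855/77) + floor(6855/154) = 3427 + 979 + 623 − 489 − 311 − 89 + 44 = 4184

4184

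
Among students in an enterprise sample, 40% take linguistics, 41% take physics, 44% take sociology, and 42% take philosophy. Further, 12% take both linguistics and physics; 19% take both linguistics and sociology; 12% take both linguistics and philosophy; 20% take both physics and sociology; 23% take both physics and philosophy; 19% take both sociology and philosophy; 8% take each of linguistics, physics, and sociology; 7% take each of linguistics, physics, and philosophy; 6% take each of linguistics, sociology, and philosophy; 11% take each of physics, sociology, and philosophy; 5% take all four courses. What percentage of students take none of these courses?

11%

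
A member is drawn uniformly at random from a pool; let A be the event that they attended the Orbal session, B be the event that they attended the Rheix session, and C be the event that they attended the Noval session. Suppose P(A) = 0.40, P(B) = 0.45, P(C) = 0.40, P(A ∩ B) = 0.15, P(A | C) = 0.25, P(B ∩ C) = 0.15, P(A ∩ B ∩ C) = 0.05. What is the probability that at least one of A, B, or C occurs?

P(A ∩ C) = P(C)·P(A|C) = 0.40 × 0.25 = 0.10
P(A ∪ B ∪ C) = 0.40 + 0.45 + 0.40 − 0.15 − 0.10 − 0.15 + 0.05 = 0.90

0.90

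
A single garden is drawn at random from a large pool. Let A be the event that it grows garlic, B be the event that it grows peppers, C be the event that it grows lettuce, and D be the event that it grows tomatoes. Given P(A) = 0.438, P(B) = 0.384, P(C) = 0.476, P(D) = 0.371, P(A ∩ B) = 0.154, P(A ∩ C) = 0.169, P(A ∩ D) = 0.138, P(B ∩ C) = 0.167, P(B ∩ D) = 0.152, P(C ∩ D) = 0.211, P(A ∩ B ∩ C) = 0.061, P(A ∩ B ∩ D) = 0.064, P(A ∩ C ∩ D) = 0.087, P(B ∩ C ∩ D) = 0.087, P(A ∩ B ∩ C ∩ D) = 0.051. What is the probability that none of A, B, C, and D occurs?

0.074

By inclusion–exclusion:
P(A ∪ B ∪ C ∪ D) = 0.438 + 0.384 + 0.476 + 0.371 − 0.154 − 0.169 − 0.138 − 0.167 − 0.152 − 0.211 + 0.061 + 0.064 + 0.087 + 0.087 − 0.051 = 0.926
P(none) = 1 − 0.926 = 0.074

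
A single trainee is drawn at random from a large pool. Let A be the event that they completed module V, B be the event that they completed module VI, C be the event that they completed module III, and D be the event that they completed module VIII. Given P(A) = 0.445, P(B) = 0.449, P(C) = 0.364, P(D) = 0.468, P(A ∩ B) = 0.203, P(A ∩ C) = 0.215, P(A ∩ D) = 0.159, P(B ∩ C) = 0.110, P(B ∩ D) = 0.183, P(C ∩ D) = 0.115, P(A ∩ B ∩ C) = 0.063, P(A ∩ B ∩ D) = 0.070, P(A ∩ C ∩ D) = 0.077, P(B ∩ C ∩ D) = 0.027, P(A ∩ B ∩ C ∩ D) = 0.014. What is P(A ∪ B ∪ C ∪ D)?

Inclusion–exclusion gives
P(A ∪ B ∪ C ∪ D) = 0.445 + 0.449 + 0.364 + 0.468 − 0.203 − 0.215 − 0.159 − 0.110 − 0.183 − 0.115 + 0.063 + 0.070 + 0.077 + 0.027 − 0.014 = 0.964

0.964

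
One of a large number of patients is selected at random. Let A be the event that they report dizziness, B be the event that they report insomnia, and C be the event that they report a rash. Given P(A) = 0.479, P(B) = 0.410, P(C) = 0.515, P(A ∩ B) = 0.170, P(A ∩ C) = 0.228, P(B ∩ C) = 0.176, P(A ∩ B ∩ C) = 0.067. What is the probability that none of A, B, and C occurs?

0.103

P(A ∪ B ∪ C) = 0.479 + 0.410 + 0.515 − 0.170 − 0.228 − 0.176 + 0.067 = 0.897
P(none) = 1 − 0.897 = 0.103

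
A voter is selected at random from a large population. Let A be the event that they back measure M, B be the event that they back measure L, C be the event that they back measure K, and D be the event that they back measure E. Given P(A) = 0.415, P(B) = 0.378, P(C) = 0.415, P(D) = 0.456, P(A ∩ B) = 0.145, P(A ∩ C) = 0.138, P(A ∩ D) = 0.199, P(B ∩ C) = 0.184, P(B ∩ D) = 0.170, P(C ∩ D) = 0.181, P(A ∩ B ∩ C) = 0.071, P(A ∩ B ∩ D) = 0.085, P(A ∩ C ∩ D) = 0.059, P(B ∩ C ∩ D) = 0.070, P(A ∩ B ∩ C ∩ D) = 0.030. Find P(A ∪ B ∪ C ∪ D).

0.902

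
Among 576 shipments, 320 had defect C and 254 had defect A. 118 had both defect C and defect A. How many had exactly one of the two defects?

338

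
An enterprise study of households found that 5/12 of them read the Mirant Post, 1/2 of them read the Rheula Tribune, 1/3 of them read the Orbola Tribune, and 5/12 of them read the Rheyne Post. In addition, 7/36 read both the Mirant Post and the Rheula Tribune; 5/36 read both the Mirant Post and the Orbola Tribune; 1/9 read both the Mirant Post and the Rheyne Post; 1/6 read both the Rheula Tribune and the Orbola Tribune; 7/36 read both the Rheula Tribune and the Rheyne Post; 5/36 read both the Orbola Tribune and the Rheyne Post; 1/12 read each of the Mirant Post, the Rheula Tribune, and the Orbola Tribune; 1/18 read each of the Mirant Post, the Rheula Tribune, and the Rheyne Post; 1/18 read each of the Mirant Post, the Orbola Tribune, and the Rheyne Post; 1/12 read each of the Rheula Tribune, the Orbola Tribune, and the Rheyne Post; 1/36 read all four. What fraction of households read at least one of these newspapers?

35/36

Using inclusion–exclusion:
P(≥1) = 5/12 + 1/2 + 1/3 + 5/12 − 7/36 − 5/36 − 1/9 − 1/6 − 7/36 − 5/36 + 1/12 + 1/18 + 1/18 + 1/12 − 1/36 = 35/36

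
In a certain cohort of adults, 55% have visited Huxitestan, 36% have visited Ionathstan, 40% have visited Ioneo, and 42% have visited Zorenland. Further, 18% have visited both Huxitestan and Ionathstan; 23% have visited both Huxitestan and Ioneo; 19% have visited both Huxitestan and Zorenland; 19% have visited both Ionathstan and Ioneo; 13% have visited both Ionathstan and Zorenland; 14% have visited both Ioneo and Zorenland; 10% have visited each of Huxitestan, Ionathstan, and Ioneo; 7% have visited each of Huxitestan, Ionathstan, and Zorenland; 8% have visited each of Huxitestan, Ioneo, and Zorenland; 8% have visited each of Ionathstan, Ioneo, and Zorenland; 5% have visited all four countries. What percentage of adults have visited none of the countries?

5%

P(at least one) = 55 + 36 + 40 + 42 − 18 − 23 − 19 − 19 − 13 − 14 + 10 + 7 + 8 + 8 − 5 = 95%
P(none) = 100% − 95% = 5%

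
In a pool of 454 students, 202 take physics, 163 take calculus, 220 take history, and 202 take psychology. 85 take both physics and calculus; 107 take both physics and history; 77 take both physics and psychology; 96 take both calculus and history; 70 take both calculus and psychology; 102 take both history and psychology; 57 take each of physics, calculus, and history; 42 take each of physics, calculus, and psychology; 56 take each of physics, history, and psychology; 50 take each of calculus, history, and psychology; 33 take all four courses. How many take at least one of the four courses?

422

Inclusion–exclusion gives
|at least one| = 202 + 163 + 220 + 202 − 85 − 107 − 77 − 96 − 70 − 102 + 57 + 42 + 56 + 50 − 33 = 422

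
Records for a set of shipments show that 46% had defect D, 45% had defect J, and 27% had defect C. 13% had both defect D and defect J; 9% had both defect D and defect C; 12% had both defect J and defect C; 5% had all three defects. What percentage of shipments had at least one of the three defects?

89%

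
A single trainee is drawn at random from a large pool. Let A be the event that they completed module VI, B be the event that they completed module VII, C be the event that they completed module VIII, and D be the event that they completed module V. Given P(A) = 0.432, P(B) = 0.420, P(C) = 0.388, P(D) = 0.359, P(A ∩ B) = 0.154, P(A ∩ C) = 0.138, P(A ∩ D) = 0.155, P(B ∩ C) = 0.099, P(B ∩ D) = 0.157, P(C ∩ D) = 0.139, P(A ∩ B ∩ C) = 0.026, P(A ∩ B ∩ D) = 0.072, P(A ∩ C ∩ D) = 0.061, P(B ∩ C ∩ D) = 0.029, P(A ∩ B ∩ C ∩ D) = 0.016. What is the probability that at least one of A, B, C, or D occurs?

0.929

By inclusion–exclusion:
P(A ∪ B ∪ C ∪ D) = 0.432 + 0.420 + 0.388 + 0.359 − 0.154 − 0.138 − 0.155 − 0.099 − 0.157 − 0.139 + 0.026 + 0.072 + 0.061 + 0.029 − 0.016 = 0.929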